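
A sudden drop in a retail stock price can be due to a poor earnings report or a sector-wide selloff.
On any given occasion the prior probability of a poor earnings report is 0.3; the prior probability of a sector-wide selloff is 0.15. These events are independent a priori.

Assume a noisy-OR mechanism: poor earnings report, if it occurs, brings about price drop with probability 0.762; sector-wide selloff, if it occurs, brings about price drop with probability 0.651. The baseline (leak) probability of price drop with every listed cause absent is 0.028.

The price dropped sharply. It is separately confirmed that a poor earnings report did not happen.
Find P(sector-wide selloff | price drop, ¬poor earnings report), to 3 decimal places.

P(sector-wide selloff | price drop, ¬poor earnings report) ≈ 0.806

Under noisy-OR, P(price drop | causes) = 1 − (1−0.028)·∏(1−qᵢ) over the active causes.
By total probability over both values of sector-wide selloff:
  P(price drop | ¬poor earnings report) = 0.028·0.85 + 0.660772·0.15
        = 0.023800 + 0.099116 = 0.122916
Keeping only the sector-wide selloff-present terms gives 0.099116, so
  P(sector-wide selloff | price drop, ¬poor earnings report) = 0.099116 / 0.122916 ≈ 0.806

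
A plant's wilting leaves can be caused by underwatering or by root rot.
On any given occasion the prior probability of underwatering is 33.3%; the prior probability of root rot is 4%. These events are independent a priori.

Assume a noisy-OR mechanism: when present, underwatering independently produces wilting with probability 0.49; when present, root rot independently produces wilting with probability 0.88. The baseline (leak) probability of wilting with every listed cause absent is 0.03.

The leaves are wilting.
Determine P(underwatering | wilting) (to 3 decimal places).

Under noisy-OR, P(wilting | causes) = 1 − (1−0.03)·∏(1−qᵢ) over the active causes.
Numerator (weight on configurations with underwatering): 0.161534 + 0.012529 = 0.174063
Denominator P(wilting): 0.03*0.667*0.96 + 0.8836*0.667*0.04 + 0.5053*0.333*0.96 + 0.940636*0.333*0.04 = 0.216847
P(underwatering | wilting) = 0.174063/0.216847 ≈ 0.803

P(underwatering | wilting) ≈ 0.803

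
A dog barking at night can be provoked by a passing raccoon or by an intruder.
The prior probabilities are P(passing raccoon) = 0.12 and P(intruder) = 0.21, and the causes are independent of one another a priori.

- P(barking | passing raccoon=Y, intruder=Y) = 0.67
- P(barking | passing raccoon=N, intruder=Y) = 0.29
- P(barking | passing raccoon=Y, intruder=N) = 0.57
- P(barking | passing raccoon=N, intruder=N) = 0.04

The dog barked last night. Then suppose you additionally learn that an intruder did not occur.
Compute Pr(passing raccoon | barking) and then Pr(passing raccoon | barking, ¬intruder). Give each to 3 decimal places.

Enumerate the 4 (passing raccoon, intruder) configurations and weight by the priors:
  P(barking) = 0.04×0.88×0.79 + 0.29×0.88×0.21 + 0.57×0.12×0.79 + 0.67×0.12×0.21
        = 0.027808 + 0.053592 + 0.054036 + 0.016884 = 0.152320
Configurations with passing raccoon contribute 0.070920, so
  P(passing raccoon | barking) = 0.070920 / 0.152320 ≈ 0.466

Now condition on the additional information:
For the numerator, keep only passing raccoon=true terms: 0.57·0.12 = 0.068400
Normalizer over all consistent configurations: 0.04·0.88 + 0.57·0.12 = 0.103600
Posterior = 0.068400 / 0.103600 ≈ 0.660
With intruder excluded, passing raccoon must carry more of the explanatory weight for the barking.

Pr(passing raccoon | barking) ≈ 0.466; Pr(passing raccoon | barking, ¬intruder) ≈ 0.660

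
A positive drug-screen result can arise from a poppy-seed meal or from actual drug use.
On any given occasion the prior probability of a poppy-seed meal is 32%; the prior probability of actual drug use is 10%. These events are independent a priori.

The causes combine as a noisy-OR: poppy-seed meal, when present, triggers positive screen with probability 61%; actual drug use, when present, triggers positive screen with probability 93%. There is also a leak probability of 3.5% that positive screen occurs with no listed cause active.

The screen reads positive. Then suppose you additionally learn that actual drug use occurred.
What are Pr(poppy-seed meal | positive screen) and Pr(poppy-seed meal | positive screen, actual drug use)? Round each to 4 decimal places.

Pr(poppy-seed meal | positive screen) ≈ 0.7130; Pr(poppy-seed meal | positive screen, actual drug use) ≈ 0.3295

Under noisy-OR, P(positive screen | causes) = 1 − (1−0.035)·∏(1−qᵢ) over the active causes.
Numerator (weight on configurations with poppy-seed meal): 0.179611 + 0.031157 = 0.210768
Normalizer over all consistent configurations: 0.035×0.68×0.9 + 0.93245×0.68×0.1 + 0.62365×0.32×0.9 + 0.973656×0.32×0.1 = 0.295595
Posterior = 0.210768 / 0.295595 ≈ 0.7130

Now also conditioning on actual drug use=true:
Sum P(positive screen|·) weighted by the priors over both values of poppy-seed meal:
  P(positive screen | actual drug use) = 0.93245·0.68 + 0.973656·0.32
        = 0.634066 + 0.311570 = 0.945636
Configurations with poppy-seed meal contribute 0.311570, so
  P(poppy-seed meal | positive screen, actual drug use) = 0.311570 / 0.945636 ≈ 0.3295
This is intercausal reasoning (explaining away): once actual drug use accounts for the positive screen, poppy-seed meal becomes less likely.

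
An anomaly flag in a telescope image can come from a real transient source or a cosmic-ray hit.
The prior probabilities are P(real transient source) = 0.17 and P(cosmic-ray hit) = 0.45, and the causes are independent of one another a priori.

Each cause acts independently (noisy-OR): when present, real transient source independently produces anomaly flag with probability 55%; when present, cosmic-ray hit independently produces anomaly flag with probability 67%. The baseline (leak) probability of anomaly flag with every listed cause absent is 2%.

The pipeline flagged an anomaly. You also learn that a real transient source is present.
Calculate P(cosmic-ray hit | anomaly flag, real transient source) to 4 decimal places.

P(cosmic-ray hit | anomaly flag, real transient source) ≈ 0.5557

Under noisy-OR, P(anomaly flag | causes) = 1 − (1−0.02)·∏(1−qᵢ) over the active causes.
P(anomaly flag | real transient source) = 0.559·0.55 + 0.85447·0.45 = 0.307450 + 0.384512 = 0.691962
Of this, 0.384512 comes from 0.85447·0.45 (the cosmic-ray hit=true cases).
P(cosmic-ray hit | anomaly flag, real transient source) = 0.384512 / 0.691962 ≈ 0.5557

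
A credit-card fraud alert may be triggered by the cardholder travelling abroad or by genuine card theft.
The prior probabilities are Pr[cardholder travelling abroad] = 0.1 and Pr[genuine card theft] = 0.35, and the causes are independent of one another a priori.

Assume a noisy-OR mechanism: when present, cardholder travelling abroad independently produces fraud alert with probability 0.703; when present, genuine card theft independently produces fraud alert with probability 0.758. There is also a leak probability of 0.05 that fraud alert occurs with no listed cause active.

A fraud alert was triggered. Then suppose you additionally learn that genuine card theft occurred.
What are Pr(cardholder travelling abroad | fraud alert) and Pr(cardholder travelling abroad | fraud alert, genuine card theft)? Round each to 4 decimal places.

Pr(cardholder travelling abroad | fraud alert) ≈ 0.2258; Pr(cardholder travelling abroad | fraud alert, genuine card theft) ≈ 0.1185

Under noisy-OR, P(fraud alert | causes) = 1 − (1−0.05)·∏(1−qᵢ) over the active causes.
P(fraud alert) = 0.05×0.9×0.65 + 0.7701×0.9×0.35 + 0.71785×0.1×0.65 + 0.93172×0.1×0.35 = 0.029250 + 0.242581 + 0.046660 + 0.032610 = 0.351101
Restricting to configurations with cardholder travelling abroad present: 0.046660 + 0.032610 = 0.079270.
P(cardholder travelling abroad | fraud alert) = 0.079270 / 0.351101 ≈ 0.2258

Now condition on the additional information:
P(fraud alert | genuine card theft) = 0.7701×0.9 + 0.93172×0.1 = 0.693090 + 0.093172 = 0.786262
Restricting to configurations with cardholder travelling abroad present: 0.93172×0.1 = 0.093172.
So P(cardholder travelling abroad | fraud alert, genuine card theft) = 0.093172/0.786262 ≈ 0.1185.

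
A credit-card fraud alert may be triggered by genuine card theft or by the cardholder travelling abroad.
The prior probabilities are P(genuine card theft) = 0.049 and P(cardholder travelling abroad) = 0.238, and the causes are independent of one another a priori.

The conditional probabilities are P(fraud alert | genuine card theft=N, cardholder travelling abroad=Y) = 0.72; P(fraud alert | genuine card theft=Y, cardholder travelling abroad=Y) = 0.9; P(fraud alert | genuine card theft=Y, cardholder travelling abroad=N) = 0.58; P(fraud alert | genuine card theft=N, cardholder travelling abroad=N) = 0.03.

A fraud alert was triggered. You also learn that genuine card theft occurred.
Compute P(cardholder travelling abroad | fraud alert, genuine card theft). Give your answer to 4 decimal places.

P(fraud alert | genuine card theft) = 0.58*0.762 + 0.9*0.238 = 0.441960 + 0.214200 = 0.656160
The cardholder travelling abroad-present share is 0.9*0.238 = 0.214200.
Hence the posterior is 0.214200/0.656160 ≈ 0.3264.

P(cardholder travelling abroad | fraud alert, genuine card theft) ≈ 0.3264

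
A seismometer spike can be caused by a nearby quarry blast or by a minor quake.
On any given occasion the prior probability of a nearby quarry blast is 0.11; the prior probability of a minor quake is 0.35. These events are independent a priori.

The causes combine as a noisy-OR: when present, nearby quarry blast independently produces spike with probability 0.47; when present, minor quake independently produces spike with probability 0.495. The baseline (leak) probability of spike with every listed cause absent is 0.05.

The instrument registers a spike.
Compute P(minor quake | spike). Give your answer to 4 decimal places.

P(minor quake | spike) ≈ 0.7475

Under noisy-OR, P(spike | causes) = 1 − (1−0.05)·∏(1−qᵢ) over the active causes.
P(spike) = 0.05*0.89*0.65 + 0.52025*0.89*0.35 + 0.4965*0.11*0.65 + 0.745733*0.11*0.35 = 0.028925 + 0.162058 + 0.035500 + 0.028711 = 0.255194
The minor quake-present share is 0.162058 + 0.028711 = 0.190769.
P(minor quake | spike) = 0.190769 / 0.255194 ≈ 0.7475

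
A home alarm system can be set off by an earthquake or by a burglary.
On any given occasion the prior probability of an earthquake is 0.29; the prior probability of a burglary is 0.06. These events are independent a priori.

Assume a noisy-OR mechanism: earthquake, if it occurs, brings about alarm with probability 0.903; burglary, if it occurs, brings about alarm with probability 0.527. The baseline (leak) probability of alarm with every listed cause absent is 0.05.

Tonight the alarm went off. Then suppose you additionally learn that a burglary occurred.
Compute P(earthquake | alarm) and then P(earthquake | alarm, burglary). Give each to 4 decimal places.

P(earthquake | alarm) ≈ 0.8229; P(earthquake | alarm, burglary) ≈ 0.4150

Under noisy-OR, P(alarm | causes) = 1 − (1−0.05)·∏(1−qᵢ) over the active causes.
Enumerate the 4 (earthquake, burglary) configurations and weight by the priors:
  P(alarm) = 0.05·0.71·0.94 + 0.55065·0.71·0.06 + 0.90785·0.29·0.94 + 0.956413·0.29·0.06
        = 0.033370 + 0.023458 + 0.247480 + 0.016642 = 0.320950
Configurations with earthquake contribute 0.264122, so
  P(earthquake | alarm) = 0.264122 / 0.320950 ≈ 0.8229

With the extra evidence:
P(alarm | burglary) = 0.55065*0.71 + 0.956413*0.29 = 0.390961 + 0.277360 = 0.668321
Of this, 0.277360 comes from 0.956413*0.29 (the earthquake=true cases).
P(earthquake | alarm, burglary) = 0.277360 / 0.668321 ≈ 0.4150
The drop from 0.8229 to 0.4150 is the explaining-away (discounting) effect.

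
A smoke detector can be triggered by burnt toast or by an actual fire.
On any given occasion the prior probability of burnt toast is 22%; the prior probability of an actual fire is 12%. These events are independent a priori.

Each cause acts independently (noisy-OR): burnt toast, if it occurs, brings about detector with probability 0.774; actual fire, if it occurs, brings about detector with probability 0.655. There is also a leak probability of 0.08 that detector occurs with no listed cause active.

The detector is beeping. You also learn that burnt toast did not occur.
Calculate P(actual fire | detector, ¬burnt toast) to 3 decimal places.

P(actual fire | detector, ¬burnt toast) ≈ 0.538

Under noisy-OR, P(detector | causes) = 1 − (1−0.08)·∏(1−qᵢ) over the active causes.
P(detector | ¬burnt toast) = 0.08*0.88 + 0.6826*0.12 = 0.070400 + 0.081912 = 0.152312
Of this, 0.081912 comes from 0.6826*0.12 (the actual fire=true cases).
P(actual fire | detector, ¬burnt toast) = 0.081912 / 0.152312 ≈ 0.538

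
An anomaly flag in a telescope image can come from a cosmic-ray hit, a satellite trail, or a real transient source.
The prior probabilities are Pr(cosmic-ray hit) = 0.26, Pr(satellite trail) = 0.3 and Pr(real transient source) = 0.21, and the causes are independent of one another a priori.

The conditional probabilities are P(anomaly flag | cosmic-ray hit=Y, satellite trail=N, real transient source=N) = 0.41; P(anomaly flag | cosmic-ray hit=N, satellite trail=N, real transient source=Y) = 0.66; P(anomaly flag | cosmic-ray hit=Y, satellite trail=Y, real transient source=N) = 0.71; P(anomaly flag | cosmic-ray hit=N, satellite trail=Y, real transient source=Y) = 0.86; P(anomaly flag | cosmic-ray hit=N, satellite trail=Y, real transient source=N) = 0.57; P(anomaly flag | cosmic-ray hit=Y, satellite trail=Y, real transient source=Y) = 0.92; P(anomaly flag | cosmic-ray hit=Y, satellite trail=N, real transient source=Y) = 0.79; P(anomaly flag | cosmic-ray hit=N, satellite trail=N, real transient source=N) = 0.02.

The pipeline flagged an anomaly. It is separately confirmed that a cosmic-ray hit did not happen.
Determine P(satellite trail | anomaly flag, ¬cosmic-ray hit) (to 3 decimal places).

P(satellite trail | anomaly flag, ¬cosmic-ray hit) ≈ 0.637

Weight on satellite trail=true, given the evidence: 0.135090 + 0.054180 = 0.189270
The normalizing constant is 0.02·0.7·0.79 + 0.66·0.7·0.21 + 0.57·0.3·0.79 + 0.86·0.3·0.21 = 0.297350
Posterior = 0.189270 / 0.297350 ≈ 0.637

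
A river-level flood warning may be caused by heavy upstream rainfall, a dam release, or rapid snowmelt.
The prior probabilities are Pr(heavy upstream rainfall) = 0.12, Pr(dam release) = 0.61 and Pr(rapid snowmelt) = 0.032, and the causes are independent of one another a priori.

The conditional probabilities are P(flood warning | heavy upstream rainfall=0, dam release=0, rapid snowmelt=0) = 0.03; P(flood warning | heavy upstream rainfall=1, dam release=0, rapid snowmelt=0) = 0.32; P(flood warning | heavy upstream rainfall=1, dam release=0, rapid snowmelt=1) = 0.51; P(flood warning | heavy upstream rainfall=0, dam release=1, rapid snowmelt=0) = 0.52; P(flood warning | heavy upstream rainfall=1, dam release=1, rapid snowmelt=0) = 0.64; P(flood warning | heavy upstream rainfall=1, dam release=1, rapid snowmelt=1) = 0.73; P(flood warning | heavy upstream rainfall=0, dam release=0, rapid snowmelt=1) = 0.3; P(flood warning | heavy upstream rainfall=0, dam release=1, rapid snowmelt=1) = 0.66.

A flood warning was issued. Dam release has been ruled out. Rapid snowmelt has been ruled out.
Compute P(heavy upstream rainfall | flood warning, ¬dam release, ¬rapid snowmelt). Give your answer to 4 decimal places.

Numerator (weight on configurations with heavy upstream rainfall): 0.32*0.12 = 0.038400
The normalizing constant is 0.03*0.88 + 0.32*0.12 = 0.064800
Posterior = 0.038400 / 0.064800 ≈ 0.5926

P(heavy upstream rainfall | flood warning, ¬dam release, ¬rapid snowmelt) ≈ 0.5926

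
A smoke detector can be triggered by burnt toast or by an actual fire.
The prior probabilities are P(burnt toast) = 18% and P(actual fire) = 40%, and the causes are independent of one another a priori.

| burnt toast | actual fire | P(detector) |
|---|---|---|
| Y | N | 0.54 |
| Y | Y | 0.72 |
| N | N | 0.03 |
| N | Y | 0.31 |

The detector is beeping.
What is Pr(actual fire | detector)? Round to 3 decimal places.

By total probability over the 4 (burnt toast, actual fire) configurations:
  P(detector) = 0.03×0.82×0.6 + 0.31×0.82×0.4 + 0.54×0.18×0.6 + 0.72×0.18×0.4
        = 0.014760 + 0.101680 + 0.058320 + 0.051840 = 0.226600
The terms with actual fire present sum to 0.153520, so
  P(actual fire | detector) = 0.153520 / 0.226600 ≈ 0.677

Pr(actual fire | detector) ≈ 0.677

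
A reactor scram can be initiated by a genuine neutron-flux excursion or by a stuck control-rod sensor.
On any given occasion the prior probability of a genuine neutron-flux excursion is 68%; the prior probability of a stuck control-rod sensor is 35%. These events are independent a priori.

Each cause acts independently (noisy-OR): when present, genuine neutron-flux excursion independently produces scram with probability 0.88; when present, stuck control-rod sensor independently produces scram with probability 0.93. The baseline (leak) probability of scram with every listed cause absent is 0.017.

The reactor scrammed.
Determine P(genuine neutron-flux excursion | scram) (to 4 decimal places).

Under noisy-OR, P(scram | causes) = 1 − (1−0.017)·∏(1−qᵢ) over the active causes.
P(scram) = 0.017·0.32·0.65 + 0.93119·0.32·0.35 + 0.88204·0.68·0.65 + 0.991743·0.68·0.35 = 0.003536 + 0.104293 + 0.389862 + 0.236035 = 0.733726
Of this, 0.625897 comes from 0.389862 + 0.236035 (the genuine neutron-flux excursion=true cases).
P(genuine neutron-flux excursion | scram) = 0.625897 / 0.733726 ≈ 0.8530

P(genuine neutron-flux excursion | scram) ≈ 0.8530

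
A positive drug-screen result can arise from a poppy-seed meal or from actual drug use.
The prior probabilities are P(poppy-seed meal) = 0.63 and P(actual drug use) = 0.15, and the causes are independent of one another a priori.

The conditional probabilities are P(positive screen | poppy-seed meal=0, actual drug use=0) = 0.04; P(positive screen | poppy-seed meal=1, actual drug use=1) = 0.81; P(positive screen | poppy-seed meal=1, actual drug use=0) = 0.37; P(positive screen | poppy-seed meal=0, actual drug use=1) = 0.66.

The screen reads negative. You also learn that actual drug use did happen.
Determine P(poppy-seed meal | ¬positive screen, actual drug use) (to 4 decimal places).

P(¬positive screen | actual drug use) = 0.34×0.37 + 0.19×0.63 = 0.125800 + 0.119700 = 0.245500
The poppy-seed meal-present share is 0.19×0.63 = 0.119700.
So P(poppy-seed meal | ¬positive screen, actual drug use) = 0.119700/0.245500 ≈ 0.4876.

P(poppy-seed meal | ¬positive screen, actual drug use) ≈ 0.4876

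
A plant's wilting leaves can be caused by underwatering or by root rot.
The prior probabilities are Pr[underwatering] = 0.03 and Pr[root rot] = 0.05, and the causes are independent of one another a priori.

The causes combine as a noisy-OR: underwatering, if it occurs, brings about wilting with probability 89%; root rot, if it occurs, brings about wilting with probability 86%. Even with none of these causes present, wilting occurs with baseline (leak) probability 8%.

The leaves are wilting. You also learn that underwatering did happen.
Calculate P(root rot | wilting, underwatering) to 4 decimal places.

Under noisy-OR, P(wilting | causes) = 1 − (1−0.08)·∏(1−qᵢ) over the active causes.
P(wilting | underwatering) = 0.8988·0.95 + 0.985832·0.05 = 0.853860 + 0.049292 = 0.903152
The root rot-present share is 0.985832·0.05 = 0.049292.
Hence the posterior is 0.049292/0.903152 ≈ 0.0546.

P(root rot | wilting, underwatering) ≈ 0.0546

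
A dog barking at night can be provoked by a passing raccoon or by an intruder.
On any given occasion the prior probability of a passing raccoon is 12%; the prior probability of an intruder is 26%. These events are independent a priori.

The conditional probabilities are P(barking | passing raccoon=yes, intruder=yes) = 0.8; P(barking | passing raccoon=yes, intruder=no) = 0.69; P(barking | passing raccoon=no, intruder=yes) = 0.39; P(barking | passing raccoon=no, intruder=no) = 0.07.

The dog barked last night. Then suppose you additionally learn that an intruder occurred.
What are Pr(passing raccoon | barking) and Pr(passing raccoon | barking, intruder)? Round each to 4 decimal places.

Weight on passing raccoon=true, given the evidence: 0.061272 + 0.024960 = 0.086232
Denominator P(barking): 0.07×0.88×0.74 + 0.39×0.88×0.26 + 0.69×0.12×0.74 + 0.8×0.12×0.26 = 0.221048
Posterior = 0.086232 / 0.221048 ≈ 0.3901

With the extra evidence:
By total probability over both values of passing raccoon:
  P(barking | intruder) = 0.39*0.88 + 0.8*0.12
        = 0.343200 + 0.096000 = 0.439200
Configurations with passing raccoon contribute 0.096000, so
  P(passing raccoon | barking, intruder) = 0.096000 / 0.439200 ≈ 0.2186
— intruder explains away the evidence for passing raccoon.

Pr(passing raccoon | barking) ≈ 0.3901; Pr(passing raccoon | barking, intruder) ≈ 0.2186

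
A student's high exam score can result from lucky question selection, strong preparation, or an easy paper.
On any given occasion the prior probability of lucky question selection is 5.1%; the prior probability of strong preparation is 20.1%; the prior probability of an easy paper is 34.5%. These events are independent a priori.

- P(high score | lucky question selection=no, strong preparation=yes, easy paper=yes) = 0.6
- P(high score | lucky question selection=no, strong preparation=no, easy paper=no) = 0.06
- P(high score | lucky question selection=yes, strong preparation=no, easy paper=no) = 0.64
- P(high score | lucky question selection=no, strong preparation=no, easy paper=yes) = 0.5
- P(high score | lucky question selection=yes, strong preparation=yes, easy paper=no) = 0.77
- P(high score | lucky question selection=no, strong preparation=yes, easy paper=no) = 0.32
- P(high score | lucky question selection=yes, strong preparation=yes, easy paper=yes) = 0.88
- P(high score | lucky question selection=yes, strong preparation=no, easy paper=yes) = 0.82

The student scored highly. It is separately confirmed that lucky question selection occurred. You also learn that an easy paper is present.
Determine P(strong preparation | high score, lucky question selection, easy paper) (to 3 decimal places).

P(high score | lucky question selection, easy paper) = 0.82×0.799 + 0.88×0.201 = 0.655180 + 0.176880 = 0.832060
The strong preparation-present share is 0.88×0.201 = 0.176880.
So P(strong preparation | high score, lucky question selection, easy paper) = 0.176880/0.832060 ≈ 0.213.

P(strong preparation | high score, lucky question selection, easy paper) ≈ 0.213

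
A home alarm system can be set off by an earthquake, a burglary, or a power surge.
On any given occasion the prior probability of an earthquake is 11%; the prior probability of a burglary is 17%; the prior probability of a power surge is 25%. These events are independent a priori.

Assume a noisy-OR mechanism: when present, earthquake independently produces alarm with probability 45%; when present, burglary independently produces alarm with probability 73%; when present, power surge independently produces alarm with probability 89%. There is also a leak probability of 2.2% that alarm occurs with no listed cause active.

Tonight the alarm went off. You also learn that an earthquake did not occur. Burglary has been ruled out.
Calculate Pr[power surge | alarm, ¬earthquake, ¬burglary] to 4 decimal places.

Pr[power surge | alarm, ¬earthquake, ¬burglary] ≈ 0.9311

Under noisy-OR, P(alarm | causes) = 1 − (1−0.022)·∏(1−qᵢ) over the active causes.
For the numerator, keep only power surge=true terms: 0.89242·0.25 = 0.223105
The normalizing constant is 0.022·0.75 + 0.89242·0.25 = 0.239605
P(power surge | alarm, ¬earthquake, ¬burglary) = 0.223105/0.239605 ≈ 0.9311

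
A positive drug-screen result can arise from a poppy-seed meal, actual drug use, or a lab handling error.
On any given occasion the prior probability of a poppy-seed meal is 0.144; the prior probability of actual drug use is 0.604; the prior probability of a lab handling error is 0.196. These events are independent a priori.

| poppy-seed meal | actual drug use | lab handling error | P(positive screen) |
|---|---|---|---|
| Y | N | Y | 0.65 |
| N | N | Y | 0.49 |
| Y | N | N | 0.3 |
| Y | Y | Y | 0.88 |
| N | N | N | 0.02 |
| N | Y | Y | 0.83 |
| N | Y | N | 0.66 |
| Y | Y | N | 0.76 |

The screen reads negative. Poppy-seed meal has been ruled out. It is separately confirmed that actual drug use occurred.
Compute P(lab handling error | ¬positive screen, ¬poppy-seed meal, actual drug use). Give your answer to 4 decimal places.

P(lab handling error | ¬positive screen, ¬poppy-seed meal, actual drug use) ≈ 0.1086

Sum P(¬positive screen|·) weighted by the priors over both values of lab handling error:
  P(¬positive screen | ¬poppy-seed meal, actual drug use) = 0.34*0.804 + 0.17*0.196
        = 0.273360 + 0.033320 = 0.306680
Keeping only the lab handling error-present terms gives 0.033320, so
  P(lab handling error | ¬positive screen, ¬poppy-seed meal, actual drug use) = 0.033320 / 0.306680 ≈ 0.1086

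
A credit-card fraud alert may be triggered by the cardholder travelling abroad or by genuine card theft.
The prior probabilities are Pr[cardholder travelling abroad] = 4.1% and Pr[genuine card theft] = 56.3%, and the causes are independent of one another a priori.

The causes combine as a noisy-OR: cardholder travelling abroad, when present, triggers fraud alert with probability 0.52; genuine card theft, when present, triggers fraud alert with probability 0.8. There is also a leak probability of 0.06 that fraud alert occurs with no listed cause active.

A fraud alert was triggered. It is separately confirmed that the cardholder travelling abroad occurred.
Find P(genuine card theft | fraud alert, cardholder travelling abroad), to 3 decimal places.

Under noisy-OR, P(fraud alert | causes) = 1 − (1−0.06)·∏(1−qᵢ) over the active causes.
For the numerator, keep only genuine card theft=true terms: 0.90976·0.563 = 0.512195
Denominator P(fraud alert | cardholder travelling abroad): 0.5488·0.437 + 0.90976·0.563 = 0.752021
P(genuine card theft | fraud alert, cardholder travelling abroad) = 0.512195/0.752021 ≈ 0.681

P(genuine card theft | fraud alert, cardholder travelling abroad) ≈ 0.681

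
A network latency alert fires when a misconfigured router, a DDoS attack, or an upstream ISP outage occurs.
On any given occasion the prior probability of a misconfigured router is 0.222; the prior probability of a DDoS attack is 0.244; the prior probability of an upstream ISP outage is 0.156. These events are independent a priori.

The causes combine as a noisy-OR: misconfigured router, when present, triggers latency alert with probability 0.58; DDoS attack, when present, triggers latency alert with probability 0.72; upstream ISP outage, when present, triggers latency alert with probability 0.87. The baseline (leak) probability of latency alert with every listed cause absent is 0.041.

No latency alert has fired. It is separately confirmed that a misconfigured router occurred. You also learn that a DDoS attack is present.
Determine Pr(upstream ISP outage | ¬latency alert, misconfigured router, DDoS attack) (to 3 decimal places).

Pr(upstream ISP outage | ¬latency alert, misconfigured router, DDoS attack) ≈ 0.023

Under noisy-OR, P(latency alert | causes) = 1 − (1−0.041)·∏(1−qᵢ) over the active causes.
Enumerate both values of upstream ISP outage and weight by the priors:
  P(¬latency alert | misconfigured router, DDoS attack) = 0.112778×0.844 + 0.014661×0.156
        = 0.095185 + 0.002287 = 0.097472
Configurations with upstream ISP outage contribute 0.002287, so
  P(upstream ISP outage | ¬latency alert, misconfigured router, DDoS attack) = 0.002287 / 0.097472 ≈ 0.023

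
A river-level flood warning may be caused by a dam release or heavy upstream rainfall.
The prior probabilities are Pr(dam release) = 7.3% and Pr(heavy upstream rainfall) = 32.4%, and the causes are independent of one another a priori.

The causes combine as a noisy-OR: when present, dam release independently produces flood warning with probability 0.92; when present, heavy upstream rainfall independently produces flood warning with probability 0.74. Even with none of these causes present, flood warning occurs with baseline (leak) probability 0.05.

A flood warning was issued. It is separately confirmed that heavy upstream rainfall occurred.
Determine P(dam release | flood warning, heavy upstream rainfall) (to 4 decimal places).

P(dam release | flood warning, heavy upstream rainfall) ≈ 0.0930

Under noisy-OR, P(flood warning | causes) = 1 − (1−0.05)·∏(1−qᵢ) over the active causes.
By total probability over both values of dam release:
  P(flood warning | heavy upstream rainfall) = 0.753*0.927 + 0.98024*0.073
        = 0.698031 + 0.071558 = 0.769589
Keeping only the dam release-present terms gives 0.071558, so
  P(dam release | flood warning, heavy upstream rainfall) = 0.071558 / 0.769589 ≈ 0.0930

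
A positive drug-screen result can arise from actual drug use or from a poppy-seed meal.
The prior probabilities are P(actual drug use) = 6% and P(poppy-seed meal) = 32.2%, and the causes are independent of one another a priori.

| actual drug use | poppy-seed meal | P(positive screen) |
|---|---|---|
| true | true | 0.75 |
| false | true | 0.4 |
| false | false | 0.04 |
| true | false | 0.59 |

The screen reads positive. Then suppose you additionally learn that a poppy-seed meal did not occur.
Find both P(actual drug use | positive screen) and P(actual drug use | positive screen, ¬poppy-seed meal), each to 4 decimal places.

P(positive screen) = 0.04·0.94·0.678 + 0.4·0.94·0.322 + 0.59·0.06·0.678 + 0.75·0.06·0.322 = 0.025493 + 0.121072 + 0.024001 + 0.014490 = 0.185056
Of this, 0.038491 comes from 0.024001 + 0.014490 (the actual drug use=true cases).
Hence the posterior is 0.038491/0.185056 ≈ 0.2080.

With the extra evidence:
Numerator (weight on configurations with actual drug use): 0.59*0.06 = 0.035400
Denominator P(positive screen | ¬poppy-seed meal): 0.04*0.94 + 0.59*0.06 = 0.073000
P(actual drug use | positive screen, ¬poppy-seed meal) = 0.035400/0.073000 ≈ 0.4849
Ruling out poppy-seed meal raises the posterior on actual drug use — the flip side of explaining away.

P(actual drug use | positive screen) ≈ 0.2080; P(actual drug use | positive screen, ¬poppy-seed meal) ≈ 0.4849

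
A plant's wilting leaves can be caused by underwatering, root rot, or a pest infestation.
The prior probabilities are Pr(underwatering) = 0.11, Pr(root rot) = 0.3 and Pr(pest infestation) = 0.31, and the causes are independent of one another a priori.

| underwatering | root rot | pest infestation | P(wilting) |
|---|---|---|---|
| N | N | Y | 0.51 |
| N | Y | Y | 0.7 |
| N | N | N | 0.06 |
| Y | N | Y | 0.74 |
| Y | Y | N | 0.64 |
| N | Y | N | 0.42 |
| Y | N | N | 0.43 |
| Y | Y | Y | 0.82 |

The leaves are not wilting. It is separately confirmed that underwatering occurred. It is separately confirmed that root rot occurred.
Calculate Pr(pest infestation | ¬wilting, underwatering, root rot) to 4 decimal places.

Pr(pest infestation | ¬wilting, underwatering, root rot) ≈ 0.1834

P(¬wilting | underwatering, root rot) = 0.36*0.69 + 0.18*0.31 = 0.248400 + 0.055800 = 0.304200
The pest infestation-present share is 0.18*0.31 = 0.055800.
Hence the posterior is 0.055800/0.304200 ≈ 0.1834.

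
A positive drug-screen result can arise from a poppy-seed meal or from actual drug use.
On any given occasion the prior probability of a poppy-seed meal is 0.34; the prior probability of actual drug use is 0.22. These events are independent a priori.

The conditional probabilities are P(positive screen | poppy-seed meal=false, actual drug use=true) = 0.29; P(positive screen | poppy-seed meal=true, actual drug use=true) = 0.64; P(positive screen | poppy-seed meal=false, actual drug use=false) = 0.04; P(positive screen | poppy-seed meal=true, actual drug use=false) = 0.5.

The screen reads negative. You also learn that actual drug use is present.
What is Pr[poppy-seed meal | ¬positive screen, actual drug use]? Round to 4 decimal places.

Pr[poppy-seed meal | ¬positive screen, actual drug use] ≈ 0.2071

By total probability over both values of poppy-seed meal:
  P(¬positive screen | actual drug use) = 0.71·0.66 + 0.36·0.34
        = 0.468600 + 0.122400 = 0.591000
Keeping only the poppy-seed meal-present terms gives 0.122400, so
  P(poppy-seed meal | ¬positive screen, actual drug use) = 0.122400 / 0.591000 ≈ 0.2071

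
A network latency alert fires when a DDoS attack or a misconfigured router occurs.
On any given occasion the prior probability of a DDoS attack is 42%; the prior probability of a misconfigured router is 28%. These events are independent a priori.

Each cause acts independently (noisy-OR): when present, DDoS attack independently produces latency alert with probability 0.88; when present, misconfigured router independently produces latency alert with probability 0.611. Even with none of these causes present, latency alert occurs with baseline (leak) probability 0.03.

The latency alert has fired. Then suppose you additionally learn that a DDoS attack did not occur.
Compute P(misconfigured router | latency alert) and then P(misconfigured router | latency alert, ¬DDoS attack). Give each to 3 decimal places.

P(misconfigured router | latency alert) ≈ 0.433; P(misconfigured router | latency alert, ¬DDoS attack) ≈ 0.890

Under noisy-OR, P(latency alert | causes) = 1 − (1−0.03)·∏(1−qᵢ) over the active causes.
Sum P(latency alert|·) weighted by the priors over the 4 (DDoS attack, misconfigured router) configurations:
  P(latency alert) = 0.03*0.58*0.72 + 0.62267*0.58*0.28 + 0.8836*0.42*0.72 + 0.95472*0.42*0.28
        = 0.012528 + 0.101122 + 0.267201 + 0.112275 = 0.493126
The terms with misconfigured router present sum to 0.213397, so
  P(misconfigured router | latency alert) = 0.213397 / 0.493126 ≈ 0.433

Now condition on the additional information:
By total probability over both values of misconfigured router:
  P(latency alert | ¬DDoS attack) = 0.03×0.72 + 0.62267×0.28
        = 0.021600 + 0.174348 = 0.195948
Keeping only the misconfigured router-present terms gives 0.174348, so
  P(misconfigured router | latency alert, ¬DDoS attack) = 0.174348 / 0.195948 ≈ 0.890
Ruling out DDoS attack raises the posterior on misconfigured router — the flip side of explaining away.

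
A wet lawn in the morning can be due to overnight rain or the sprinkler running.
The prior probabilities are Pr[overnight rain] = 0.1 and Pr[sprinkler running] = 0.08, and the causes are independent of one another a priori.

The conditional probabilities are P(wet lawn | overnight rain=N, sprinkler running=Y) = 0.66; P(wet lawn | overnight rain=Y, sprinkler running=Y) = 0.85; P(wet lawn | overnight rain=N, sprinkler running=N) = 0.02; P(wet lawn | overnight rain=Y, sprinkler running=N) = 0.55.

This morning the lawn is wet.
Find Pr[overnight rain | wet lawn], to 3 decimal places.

P(wet lawn) = 0.02*0.9*0.92 + 0.66*0.9*0.08 + 0.55*0.1*0.92 + 0.85*0.1*0.08 = 0.016560 + 0.047520 + 0.050600 + 0.006800 = 0.121480
Restricting to configurations with overnight rain present: 0.050600 + 0.006800 = 0.057400.
Hence the posterior is 0.057400/0.121480 ≈ 0.473.

Pr[overnight rain | wet lawn] ≈ 0.473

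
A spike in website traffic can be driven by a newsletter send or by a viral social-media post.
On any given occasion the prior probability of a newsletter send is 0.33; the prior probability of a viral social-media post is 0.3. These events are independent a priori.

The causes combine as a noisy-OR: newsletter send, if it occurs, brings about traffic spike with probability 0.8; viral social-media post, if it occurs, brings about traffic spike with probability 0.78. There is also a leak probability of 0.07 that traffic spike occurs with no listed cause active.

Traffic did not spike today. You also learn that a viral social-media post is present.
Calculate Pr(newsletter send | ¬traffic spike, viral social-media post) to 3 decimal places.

Under noisy-OR, P(traffic spike | causes) = 1 − (1−0.07)·∏(1−qᵢ) over the active causes.
Weight on newsletter send=true, given the evidence: 0.04092×0.33 = 0.013504
Normalizer over all consistent configurations: 0.2046×0.67 + 0.04092×0.33 = 0.150586
P(newsletter send | ¬traffic spike, viral social-media post) = 0.013504/0.150586 ≈ 0.090

Pr(newsletter send | ¬traffic spike, viral social-media post) ≈ 0.090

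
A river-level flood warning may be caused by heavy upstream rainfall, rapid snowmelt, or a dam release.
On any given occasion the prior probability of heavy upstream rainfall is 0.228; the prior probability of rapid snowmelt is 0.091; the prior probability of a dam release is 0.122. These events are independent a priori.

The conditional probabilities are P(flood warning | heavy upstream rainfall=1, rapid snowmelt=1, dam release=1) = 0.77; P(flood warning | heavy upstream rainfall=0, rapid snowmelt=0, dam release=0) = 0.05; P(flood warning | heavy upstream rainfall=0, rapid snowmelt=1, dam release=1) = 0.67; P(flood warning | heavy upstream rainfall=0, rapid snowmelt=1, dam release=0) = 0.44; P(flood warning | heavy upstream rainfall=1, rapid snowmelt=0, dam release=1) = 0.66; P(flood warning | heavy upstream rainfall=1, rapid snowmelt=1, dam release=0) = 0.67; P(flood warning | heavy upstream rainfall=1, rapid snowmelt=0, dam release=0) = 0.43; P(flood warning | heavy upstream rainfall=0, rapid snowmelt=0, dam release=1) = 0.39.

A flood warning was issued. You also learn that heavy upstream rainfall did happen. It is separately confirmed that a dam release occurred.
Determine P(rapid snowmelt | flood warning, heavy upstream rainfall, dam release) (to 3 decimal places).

Numerator (weight on configurations with rapid snowmelt): 0.77×0.091 = 0.070070
The normalizing constant is 0.66×0.909 + 0.77×0.091 = 0.670010
Posterior = 0.070070 / 0.670010 ≈ 0.105

P(rapid snowmelt | flood warning, heavy upstream rainfall, dam release) ≈ 0.105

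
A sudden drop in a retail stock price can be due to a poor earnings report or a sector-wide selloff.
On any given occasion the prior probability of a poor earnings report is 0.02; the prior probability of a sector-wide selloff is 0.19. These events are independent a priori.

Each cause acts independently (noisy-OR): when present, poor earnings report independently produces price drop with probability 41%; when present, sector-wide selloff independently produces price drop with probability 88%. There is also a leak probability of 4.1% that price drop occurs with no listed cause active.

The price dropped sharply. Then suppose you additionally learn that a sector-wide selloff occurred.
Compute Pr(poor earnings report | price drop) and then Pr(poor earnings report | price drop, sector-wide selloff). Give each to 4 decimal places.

Pr(poor earnings report | price drop) ≈ 0.0509; Pr(poor earnings report | price drop, sector-wide selloff) ≈ 0.0210

Under noisy-OR, P(price drop | causes) = 1 − (1−0.041)·∏(1−qᵢ) over the active causes.
P(price drop) = 0.041×0.98×0.81 + 0.88492×0.98×0.19 + 0.43419×0.02×0.81 + 0.932103×0.02×0.19 = 0.032546 + 0.164772 + 0.007034 + 0.003542 = 0.207894
The poor earnings report-present share is 0.007034 + 0.003542 = 0.010576.
So P(poor earnings report | price drop) = 0.010576/0.207894 ≈ 0.0509.

Now condition on the additional information:
Enumerate both values of poor earnings report and weight by the priors:
  P(price drop | sector-wide selloff) = 0.88492·0.98 + 0.932103·0.02
        = 0.867222 + 0.018642 = 0.885864
The terms with poor earnings report present sum to 0.018642, so
  P(poor earnings report | price drop, sector-wide selloff) = 0.018642 / 0.885864 ≈ 0.0210
The drop from 0.0509 to 0.0210 is the explaining-away (discounting) effect.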